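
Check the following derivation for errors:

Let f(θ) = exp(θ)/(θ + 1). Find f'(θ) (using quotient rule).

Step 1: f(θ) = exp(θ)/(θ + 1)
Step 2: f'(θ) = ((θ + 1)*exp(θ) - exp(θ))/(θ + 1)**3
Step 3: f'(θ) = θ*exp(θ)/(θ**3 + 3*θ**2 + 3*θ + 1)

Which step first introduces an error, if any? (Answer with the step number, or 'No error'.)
Step 2

Step 2 is incorrect due to a wrong exponent.
The step shows: ((θ + 1)*exp(θ) - exp(θ))/(θ + 1)**3
The correct value should be: ((θ + 1)*exp(θ) - exp(θ))/(θ + 1)**2

Explanation: The exponent -2 on θ + 1 was incorrectly written as -3: the term ((θ + 1)*exp(θ) - exp(θ))/(θ + 1)**2 was incorrectly written as ((θ + 1)*exp(θ) - exp(θ))/(θ + 1)**3
The later steps are derived from this incorrect expression, so the error originates in Step 2.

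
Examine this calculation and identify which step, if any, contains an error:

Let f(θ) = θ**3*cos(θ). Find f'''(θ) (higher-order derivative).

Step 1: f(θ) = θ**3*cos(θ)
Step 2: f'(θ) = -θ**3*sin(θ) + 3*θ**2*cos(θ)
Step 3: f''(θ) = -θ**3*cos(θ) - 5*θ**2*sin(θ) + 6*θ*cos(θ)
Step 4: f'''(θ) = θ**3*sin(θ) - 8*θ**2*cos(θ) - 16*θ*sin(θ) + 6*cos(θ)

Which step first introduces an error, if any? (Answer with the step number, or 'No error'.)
Step 3

Step 3 is incorrect due to a wrong coefficient.
The step shows: -θ**3*cos(θ) - 5*θ**2*sin(θ) + 6*θ*cos(θ)
The correct value should be: -θ**3*cos(θ) - 6*θ**2*sin(θ) + 6*θ*cos(θ)

Explanation: The coefficient -6 was incorrectly written as -5: the term -6*θ**2*sin(θ) was incorrectly written as -5*θ**2*sin(θ)
The later steps are derived from this incorrect expression, so the error originates in Step 3.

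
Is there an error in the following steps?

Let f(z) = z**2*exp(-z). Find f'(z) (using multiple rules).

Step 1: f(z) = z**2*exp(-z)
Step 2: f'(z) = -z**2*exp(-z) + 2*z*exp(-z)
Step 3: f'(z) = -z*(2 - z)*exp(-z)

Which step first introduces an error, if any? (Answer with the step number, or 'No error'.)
Step 3

Step 3 is incorrect due to a sign flip.
The step shows: -z*(2 - z)*exp(-z)
The correct value should be: z*(2 - z)*exp(-z)

Explanation: The sign of the whole expression was flipped: the term z*(2 - z)*exp(-z) was incorrectly written as -z*(2 - z)*exp(-z)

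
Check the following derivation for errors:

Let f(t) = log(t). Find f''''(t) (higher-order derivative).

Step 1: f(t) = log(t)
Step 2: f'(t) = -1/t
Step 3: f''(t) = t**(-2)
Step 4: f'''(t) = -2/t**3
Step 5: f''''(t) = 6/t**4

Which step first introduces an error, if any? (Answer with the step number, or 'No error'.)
Step 2

Step 2 is incorrect due to a sign flip.
The step shows: -1/t
The correct value should be: 1/t

Explanation: The sign of the whole expression was flipped: the term 1/t was incorrectly written as -1/t
The later steps are derived from this incorrect expression, so the error originates in Step 2.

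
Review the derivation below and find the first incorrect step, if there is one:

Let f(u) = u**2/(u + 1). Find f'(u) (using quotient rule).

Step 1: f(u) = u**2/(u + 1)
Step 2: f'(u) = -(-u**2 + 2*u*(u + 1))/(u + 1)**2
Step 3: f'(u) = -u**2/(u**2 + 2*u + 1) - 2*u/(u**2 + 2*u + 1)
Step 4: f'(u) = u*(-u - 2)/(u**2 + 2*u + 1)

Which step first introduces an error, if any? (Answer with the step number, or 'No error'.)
Step 2

Step 2 is incorrect due to a sign flip.
The step shows: -(-u**2 + 2*u*(u + 1))/(u + 1)**2
The correct value should be: (-u**2 + 2*u*(u + 1))/(u + 1)**2

Explanation: The sign of the whole expression was flipped: the term (-u**2 + 2*u*(u + 1))/(u + 1)**2 was incorrectly written as -(-u**2 + 2*u*(u + 1))/(u + 1)**2
The later steps are derived from this incorrect expression, so the error originates in Step 2.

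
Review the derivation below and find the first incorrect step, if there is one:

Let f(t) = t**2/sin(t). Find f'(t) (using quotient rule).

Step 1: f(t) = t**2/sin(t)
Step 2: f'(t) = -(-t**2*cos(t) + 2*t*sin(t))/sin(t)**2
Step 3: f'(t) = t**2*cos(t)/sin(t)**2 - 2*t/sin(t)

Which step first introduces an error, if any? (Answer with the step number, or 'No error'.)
Step 2

Step 2 is incorrect due to a sign flip.
The step shows: -(-t**2*cos(t) + 2*t*sin(t))/sin(t)**2
The correct value should be: (-t**2*cos(t) + 2*t*sin(t))/sin(t)**2

Explanation: The sign of the whole expression was flipped: the term (-t**2*cos(t) + 2*t*sin(t))/sin(t)**2 was incorrectly written as -(-t**2*cos(t) + 2*t*sin(t))/sin(t)**2
The later steps are derived from this incorrect expression, so the error originates in Step 2.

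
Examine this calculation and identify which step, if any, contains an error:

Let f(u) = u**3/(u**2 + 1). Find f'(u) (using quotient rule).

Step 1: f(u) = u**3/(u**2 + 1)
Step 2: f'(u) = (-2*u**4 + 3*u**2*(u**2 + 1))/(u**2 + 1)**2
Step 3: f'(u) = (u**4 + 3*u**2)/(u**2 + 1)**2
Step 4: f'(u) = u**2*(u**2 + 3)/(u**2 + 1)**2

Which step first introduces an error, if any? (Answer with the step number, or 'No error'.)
No error

All steps in this derivation are correct.
The final answer f'(u) = u**2*(u**2 + 3)/(u**2 + 1)**2 is valid.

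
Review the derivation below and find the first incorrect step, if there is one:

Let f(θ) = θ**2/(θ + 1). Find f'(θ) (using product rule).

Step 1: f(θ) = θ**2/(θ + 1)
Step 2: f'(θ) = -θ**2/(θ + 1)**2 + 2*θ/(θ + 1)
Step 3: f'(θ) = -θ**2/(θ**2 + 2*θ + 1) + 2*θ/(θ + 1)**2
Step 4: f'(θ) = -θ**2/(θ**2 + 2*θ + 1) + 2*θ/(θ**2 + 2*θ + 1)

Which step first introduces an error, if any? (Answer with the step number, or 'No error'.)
Step 3

Step 3 is incorrect due to a wrong exponent.
The step shows: -θ**2/(θ**2 + 2*θ + 1) + 2*θ/(θ + 1)**2
The correct value should be: -θ**2/(θ**2 + 2*θ + 1) + 2*θ/(θ + 1)

Explanation: The exponent -1 on θ + 1 was incorrectly written as -2: the term 2*θ/(θ + 1) was incorrectly written as 2*θ/(θ + 1)**2
The later steps are derived from this incorrect expression, so the error originates in Step 3.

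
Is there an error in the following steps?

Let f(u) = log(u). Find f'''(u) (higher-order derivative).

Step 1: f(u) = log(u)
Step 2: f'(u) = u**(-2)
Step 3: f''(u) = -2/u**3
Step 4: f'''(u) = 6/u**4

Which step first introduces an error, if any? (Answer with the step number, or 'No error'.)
Step 2

Step 2 is incorrect due to a wrong exponent.
The step shows: u**(-2)
The correct value should be: 1/u

Explanation: The exponent -1 on u was incorrectly written as -2: the term 1/u was incorrectly written as u**(-2)
The later steps are derived from this incorrect expression, so the error originates in Step 2.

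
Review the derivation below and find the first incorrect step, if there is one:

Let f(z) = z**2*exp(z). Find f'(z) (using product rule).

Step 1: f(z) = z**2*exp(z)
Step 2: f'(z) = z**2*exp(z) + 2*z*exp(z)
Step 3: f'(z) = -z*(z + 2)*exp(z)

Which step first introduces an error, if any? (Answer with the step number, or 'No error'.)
Step 3

Step 3 is incorrect due to a sign flip.
The step shows: -z*(z + 2)*exp(z)
The correct value should be: z*(z + 2)*exp(z)

Explanation: The sign of the whole expression was flipped: the term z*(z + 2)*exp(z) was incorrectly written as -z*(z + 2)*exp(z)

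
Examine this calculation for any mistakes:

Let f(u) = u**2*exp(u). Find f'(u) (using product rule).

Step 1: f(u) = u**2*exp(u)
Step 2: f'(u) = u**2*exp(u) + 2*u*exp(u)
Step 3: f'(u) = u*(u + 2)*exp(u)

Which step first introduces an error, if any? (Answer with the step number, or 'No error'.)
No error

All steps in this derivation are correct.
The final answer f'(u) = u*(u + 2)*exp(u) is valid.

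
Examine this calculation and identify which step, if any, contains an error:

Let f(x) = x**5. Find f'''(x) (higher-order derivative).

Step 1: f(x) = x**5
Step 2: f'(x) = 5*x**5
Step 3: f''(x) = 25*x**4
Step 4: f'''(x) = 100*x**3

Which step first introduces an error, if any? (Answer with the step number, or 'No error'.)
Step 2

Step 2 is incorrect due to a wrong exponent.
The step shows: 5*x**5
The correct value should be: 5*x**4

Explanation: The exponent 4 on x was incorrectly written as 5: the term 5*x**4 was incorrectly written as 5*x**5
The later steps are derived from this incorrect expression, so the error originates in Step 2.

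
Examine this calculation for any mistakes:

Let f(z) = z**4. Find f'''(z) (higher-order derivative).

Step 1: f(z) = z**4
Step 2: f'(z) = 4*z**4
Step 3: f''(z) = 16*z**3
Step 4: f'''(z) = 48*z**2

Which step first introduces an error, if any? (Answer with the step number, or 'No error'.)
Step 2

Step 2 is incorrect due to a wrong exponent.
The step shows: 4*z**4
The correct value should be: 4*z**3

Explanation: The exponent 3 on z was incorrectly written as 4: the term 4*z**3 was incorrectly written as 4*z**4
The later steps are derived from this incorrect expression, so the error originates in Step 2.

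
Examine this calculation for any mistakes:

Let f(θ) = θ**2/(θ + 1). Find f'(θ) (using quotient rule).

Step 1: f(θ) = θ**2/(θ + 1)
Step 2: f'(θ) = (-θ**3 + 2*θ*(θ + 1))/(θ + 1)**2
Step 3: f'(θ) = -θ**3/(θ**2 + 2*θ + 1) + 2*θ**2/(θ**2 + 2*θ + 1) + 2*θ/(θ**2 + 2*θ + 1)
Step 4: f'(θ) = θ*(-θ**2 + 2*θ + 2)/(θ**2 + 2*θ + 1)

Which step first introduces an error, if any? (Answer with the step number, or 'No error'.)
Step 2

Step 2 is incorrect due to a wrong exponent.
The step shows: (-θ**3 + 2*θ*(θ + 1))/(θ + 1)**2
The correct value should be: (-θ**2 + 2*θ*(θ + 1))/(θ + 1)**2

Explanation: The exponent 2 on θ was incorrectly written as 3: the term (-θ**2 + 2*θ*(θ + 1))/(θ + 1)**2 was incorrectly written as (-θ**3 + 2*θ*(θ + 1))/(θ + 1)**2
The later steps are derived from this incorrect expression, so the error originates in Step 2.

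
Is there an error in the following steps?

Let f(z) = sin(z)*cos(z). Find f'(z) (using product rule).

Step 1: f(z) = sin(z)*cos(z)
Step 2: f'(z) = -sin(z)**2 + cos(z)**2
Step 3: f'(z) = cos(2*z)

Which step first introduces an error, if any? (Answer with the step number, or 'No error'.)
No error

All steps in this derivation are correct.
The final answer f'(z) = cos(2*z) is valid.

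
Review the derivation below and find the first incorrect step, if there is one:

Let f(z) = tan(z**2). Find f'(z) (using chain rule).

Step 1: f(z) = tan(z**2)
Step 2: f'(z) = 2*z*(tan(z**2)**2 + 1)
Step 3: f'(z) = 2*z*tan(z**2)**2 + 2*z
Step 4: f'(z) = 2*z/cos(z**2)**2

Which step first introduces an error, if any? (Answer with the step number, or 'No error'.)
No error

All steps in this derivation are correct.
The final answer f'(z) = 2*z/cos(z**2)**2 is valid.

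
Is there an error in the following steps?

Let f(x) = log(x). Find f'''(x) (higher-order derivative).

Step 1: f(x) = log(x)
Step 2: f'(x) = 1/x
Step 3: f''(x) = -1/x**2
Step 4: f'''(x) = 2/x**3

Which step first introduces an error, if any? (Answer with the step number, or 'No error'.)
No error

All steps in this derivation are correct.
The final answer f'''(x) = 2/x**3 is valid.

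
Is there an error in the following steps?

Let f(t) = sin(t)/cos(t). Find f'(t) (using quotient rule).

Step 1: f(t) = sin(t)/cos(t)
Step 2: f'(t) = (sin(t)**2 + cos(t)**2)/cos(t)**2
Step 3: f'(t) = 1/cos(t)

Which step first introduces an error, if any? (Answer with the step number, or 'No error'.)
Step 3

Step 3 is incorrect due to a wrong exponent.
The step shows: 1/cos(t)
The correct value should be: cos(t)**(-2)

Explanation: The exponent -2 on cos(t) was incorrectly written as -1: the term cos(t)**(-2) was incorrectly written as 1/cos(t)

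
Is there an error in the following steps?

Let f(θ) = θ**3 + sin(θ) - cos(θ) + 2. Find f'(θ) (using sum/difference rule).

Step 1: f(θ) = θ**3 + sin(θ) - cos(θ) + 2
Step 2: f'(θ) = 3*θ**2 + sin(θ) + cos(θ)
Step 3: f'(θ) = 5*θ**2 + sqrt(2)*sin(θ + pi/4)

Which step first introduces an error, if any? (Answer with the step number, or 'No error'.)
Step 3

Step 3 is incorrect due to a wrong coefficient.
The step shows: 5*θ**2 + sqrt(2)*sin(θ + pi/4)
The correct value should be: 3*θ**2 + sqrt(2)*sin(θ + pi/4)

Explanation: The coefficient 3 was incorrectly written as 5: the term 3*θ**2 was incorrectly written as 5*θ**2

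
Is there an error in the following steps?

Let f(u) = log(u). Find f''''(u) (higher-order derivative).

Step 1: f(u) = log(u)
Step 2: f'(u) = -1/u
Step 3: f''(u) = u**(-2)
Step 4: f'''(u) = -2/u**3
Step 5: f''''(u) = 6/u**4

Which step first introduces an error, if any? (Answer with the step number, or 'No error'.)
Step 2

Step 2 is incorrect due to a sign flip.
The step shows: -1/u
The correct value should be: 1/u

Explanation: The sign of the whole expression was flipped: the term 1/u was incorrectly written as -1/u
The later steps are derived from this incorrect expression, so the error originates in Step 2.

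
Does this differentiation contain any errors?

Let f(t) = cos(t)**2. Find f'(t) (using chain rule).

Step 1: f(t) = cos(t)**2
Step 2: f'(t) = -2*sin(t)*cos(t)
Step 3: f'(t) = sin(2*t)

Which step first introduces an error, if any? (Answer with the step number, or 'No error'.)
Step 3

Step 3 is incorrect due to a sign flip.
The step shows: sin(2*t)
The correct value should be: -sin(2*t)

Explanation: The sign of the whole expression was flipped: the term -sin(2*t) was incorrectly written as sin(2*t)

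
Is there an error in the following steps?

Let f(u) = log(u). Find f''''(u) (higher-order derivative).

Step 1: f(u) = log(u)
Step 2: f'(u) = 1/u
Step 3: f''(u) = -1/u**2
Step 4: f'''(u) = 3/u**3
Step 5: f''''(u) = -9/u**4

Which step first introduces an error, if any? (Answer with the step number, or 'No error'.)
Step 4

Step 4 is incorrect due to a wrong coefficient.
The step shows: 3/u**3
The correct value should be: 2/u**3

Explanation: The coefficient 2 was incorrectly written as 3: the term 2/u**3 was incorrectly written as 3/u**3
The later steps are derived from this incorrect expression, so the error originates in Step 4.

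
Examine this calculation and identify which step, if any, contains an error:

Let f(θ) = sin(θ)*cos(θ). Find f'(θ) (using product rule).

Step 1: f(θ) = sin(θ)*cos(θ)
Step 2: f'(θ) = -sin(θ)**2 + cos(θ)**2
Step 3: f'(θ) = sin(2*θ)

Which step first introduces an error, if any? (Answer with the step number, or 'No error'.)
Step 3

Step 3 is incorrect due to a wrong trig function.
The step shows: sin(2*θ)
The correct value should be: cos(2*θ)

Explanation: cos(2*θ) was incorrectly written as sin(2*θ): the term cos(2*θ) was incorrectly written as sin(2*θ)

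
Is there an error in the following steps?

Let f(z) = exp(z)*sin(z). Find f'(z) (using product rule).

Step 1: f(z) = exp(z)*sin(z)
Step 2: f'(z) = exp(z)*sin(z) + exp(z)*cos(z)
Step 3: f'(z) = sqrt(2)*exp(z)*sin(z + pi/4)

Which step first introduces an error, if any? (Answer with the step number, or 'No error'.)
No error

All steps in this derivation are correct.
The final answer f'(z) = sqrt(2)*exp(z)*sin(z + pi/4) is valid.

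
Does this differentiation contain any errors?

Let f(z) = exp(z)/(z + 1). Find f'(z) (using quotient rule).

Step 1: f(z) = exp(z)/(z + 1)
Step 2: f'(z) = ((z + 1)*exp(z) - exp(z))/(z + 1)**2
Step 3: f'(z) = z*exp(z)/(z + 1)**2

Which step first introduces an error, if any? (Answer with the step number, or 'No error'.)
No error

All steps in this derivation are correct.
The final answer f'(z) = z*exp(z)/(z + 1)**2 is valid.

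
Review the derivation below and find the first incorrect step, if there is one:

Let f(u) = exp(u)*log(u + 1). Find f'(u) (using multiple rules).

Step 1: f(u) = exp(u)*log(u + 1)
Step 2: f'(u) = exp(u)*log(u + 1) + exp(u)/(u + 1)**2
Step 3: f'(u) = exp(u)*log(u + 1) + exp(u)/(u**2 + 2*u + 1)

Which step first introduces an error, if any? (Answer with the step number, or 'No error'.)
Step 2

Step 2 is incorrect due to a wrong exponent.
The step shows: exp(u)*log(u + 1) + exp(u)/(u + 1)**2
The correct value should be: exp(u)*log(u + 1) + exp(u)/(u + 1)

Explanation: The exponent -1 on u + 1 was incorrectly written as -2: the term exp(u)/(u + 1) was incorrectly written as exp(u)/(u + 1)**2
The later steps are derived from this incorrect expression, so the error originates in Step 2.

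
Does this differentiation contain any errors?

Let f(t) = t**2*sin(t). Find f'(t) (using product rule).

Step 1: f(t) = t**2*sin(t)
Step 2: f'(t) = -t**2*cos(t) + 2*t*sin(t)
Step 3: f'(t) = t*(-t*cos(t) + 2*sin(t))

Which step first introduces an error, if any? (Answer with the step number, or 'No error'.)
Step 2

Step 2 is incorrect due to a sign flip.
The step shows: -t**2*cos(t) + 2*t*sin(t)
The correct value should be: t**2*cos(t) + 2*t*sin(t)

Explanation: The sign of one term was flipped: the term t**2*cos(t) was incorrectly written as -t**2*cos(t)
The later steps are derived from this incorrect expression, so the error originates in Step 2.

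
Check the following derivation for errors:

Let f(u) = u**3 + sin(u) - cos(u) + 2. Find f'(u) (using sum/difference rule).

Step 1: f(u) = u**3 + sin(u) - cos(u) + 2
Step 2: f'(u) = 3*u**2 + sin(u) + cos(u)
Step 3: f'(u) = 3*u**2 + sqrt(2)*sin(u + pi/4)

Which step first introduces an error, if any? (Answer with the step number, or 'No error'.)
No error

All steps in this derivation are correct.
The final answer f'(u) = 3*u**2 + sqrt(2)*sin(u + pi/4) is valid.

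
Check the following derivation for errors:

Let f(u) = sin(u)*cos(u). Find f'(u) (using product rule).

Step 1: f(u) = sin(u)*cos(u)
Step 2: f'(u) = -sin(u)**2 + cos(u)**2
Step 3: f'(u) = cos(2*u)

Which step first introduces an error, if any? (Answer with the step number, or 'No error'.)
No error

All steps in this derivation are correct.
The final answer f'(u) = cos(2*u) is valid.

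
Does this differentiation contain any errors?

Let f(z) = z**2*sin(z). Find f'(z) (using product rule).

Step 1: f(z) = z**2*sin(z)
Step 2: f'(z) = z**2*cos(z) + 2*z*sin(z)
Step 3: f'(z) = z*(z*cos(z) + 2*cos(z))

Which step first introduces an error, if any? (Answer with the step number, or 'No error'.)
Step 3

Step 3 is incorrect due to a wrong trig function.
The step shows: z*(z*cos(z) + 2*cos(z))
The correct value should be: z*(z*cos(z) + 2*sin(z))

Explanation: sin(z) was incorrectly written as cos(z): the term z*(z*cos(z) + 2*sin(z)) was incorrectly written as z*(z*cos(z) + 2*cos(z))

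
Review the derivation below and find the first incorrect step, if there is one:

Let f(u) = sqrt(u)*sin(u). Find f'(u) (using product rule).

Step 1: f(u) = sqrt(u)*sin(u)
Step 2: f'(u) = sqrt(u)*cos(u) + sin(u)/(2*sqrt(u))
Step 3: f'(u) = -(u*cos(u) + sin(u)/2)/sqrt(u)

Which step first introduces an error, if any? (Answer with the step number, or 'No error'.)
Step 3

Step 3 is incorrect due to a sign flip.
The step shows: -(u*cos(u) + sin(u)/2)/sqrt(u)
The correct value should be: (u*cos(u) + sin(u)/2)/sqrt(u)

Explanation: The sign of the whole expression was flipped: the term (u*cos(u) + sin(u)/2)/sqrt(u) was incorrectly written as -(u*cos(u) + sin(u)/2)/sqrt(u)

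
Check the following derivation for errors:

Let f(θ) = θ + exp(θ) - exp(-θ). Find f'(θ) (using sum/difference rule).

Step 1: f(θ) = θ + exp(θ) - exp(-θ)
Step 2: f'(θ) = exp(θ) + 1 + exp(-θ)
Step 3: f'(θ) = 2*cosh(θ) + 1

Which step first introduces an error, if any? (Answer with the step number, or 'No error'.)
No error

All steps in this derivation are correct.
The final answer f'(θ) = 2*cosh(θ) + 1 is valid.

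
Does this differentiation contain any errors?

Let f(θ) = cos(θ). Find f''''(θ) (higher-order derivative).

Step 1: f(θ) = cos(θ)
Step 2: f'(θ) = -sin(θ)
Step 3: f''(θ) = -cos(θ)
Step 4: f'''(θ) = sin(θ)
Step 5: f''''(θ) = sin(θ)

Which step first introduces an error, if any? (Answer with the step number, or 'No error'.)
Step 5

Step 5 is incorrect due to a wrong trig function.
The step shows: sin(θ)
The correct value should be: cos(θ)

Explanation: cos(θ) was incorrectly written as sin(θ): the term cos(θ) was incorrectly written as sin(θ)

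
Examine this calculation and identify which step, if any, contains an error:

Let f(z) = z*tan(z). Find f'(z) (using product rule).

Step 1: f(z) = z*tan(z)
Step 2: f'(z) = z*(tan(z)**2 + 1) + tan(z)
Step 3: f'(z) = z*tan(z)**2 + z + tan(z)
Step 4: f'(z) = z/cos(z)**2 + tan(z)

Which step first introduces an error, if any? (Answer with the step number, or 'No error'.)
No error

All steps in this derivation are correct.
The final answer f'(z) = z/cos(z)**2 + tan(z) is valid.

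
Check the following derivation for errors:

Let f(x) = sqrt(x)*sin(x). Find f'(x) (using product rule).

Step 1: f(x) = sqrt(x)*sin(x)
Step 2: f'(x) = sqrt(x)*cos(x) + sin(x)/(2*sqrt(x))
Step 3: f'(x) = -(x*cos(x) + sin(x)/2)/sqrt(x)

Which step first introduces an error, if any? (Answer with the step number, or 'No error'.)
Step 3

Step 3 is incorrect due to a sign flip.
The step shows: -(x*cos(x) + sin(x)/2)/sqrt(x)
The correct value should be: (x*cos(x) + sin(x)/2)/sqrt(x)

Explanation: The sign of the whole expression was flipped: the term (x*cos(x) + sin(x)/2)/sqrt(x) was incorrectly written as -(x*cos(x) + sin(x)/2)/sqrt(x)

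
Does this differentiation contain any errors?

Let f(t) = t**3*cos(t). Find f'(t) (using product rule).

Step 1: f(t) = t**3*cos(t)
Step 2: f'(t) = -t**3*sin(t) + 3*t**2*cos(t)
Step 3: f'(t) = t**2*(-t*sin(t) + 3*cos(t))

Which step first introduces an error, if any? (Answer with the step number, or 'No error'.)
No error

All steps in this derivation are correct.
The final answer f'(t) = t**2*(-t*sin(t) + 3*cos(t)) is valid.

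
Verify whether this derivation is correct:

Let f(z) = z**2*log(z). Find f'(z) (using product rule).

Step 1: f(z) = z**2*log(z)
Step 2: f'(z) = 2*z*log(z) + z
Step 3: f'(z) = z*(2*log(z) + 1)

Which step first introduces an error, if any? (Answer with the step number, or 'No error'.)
No error

All steps in this derivation are correct.
The final answer f'(z) = z*(2*log(z) + 1) is valid.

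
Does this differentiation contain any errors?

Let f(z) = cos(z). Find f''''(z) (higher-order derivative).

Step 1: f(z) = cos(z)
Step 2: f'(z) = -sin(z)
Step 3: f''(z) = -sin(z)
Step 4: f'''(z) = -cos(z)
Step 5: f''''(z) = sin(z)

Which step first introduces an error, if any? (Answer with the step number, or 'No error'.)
Step 3

Step 3 is incorrect due to a wrong trig function.
The step shows: -sin(z)
The correct value should be: -cos(z)

Explanation: cos(z) was incorrectly written as sin(z): the term -cos(z) was incorrectly written as -sin(z)
The later steps are derived from this incorrect expression, so the error originates in Step 3.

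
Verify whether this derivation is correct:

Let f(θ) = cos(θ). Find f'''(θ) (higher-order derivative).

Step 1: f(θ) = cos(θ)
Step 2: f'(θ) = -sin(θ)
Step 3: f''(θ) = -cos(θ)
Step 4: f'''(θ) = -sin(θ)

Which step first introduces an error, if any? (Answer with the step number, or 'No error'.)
Step 4

Step 4 is incorrect due to a sign flip.
The step shows: -sin(θ)
The correct value should be: sin(θ)

Explanation: The sign of the whole expression was flipped: the term sin(θ) was incorrectly written as -sin(θ)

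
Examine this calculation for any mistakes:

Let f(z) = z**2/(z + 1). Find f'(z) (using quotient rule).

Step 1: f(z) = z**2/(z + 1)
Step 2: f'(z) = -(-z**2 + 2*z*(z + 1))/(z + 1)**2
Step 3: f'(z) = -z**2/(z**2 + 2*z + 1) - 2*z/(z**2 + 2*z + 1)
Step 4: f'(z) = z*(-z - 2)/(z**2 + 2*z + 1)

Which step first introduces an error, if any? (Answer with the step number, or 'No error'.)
Step 2

Step 2 is incorrect due to a sign flip.
The step shows: -(-z**2 + 2*z*(z + 1))/(z + 1)**2
The correct value should be: (-z**2 + 2*z*(z + 1))/(z + 1)**2

Explanation: The sign of the whole expression was flipped: the term (-z**2 + 2*z*(z + 1))/(z + 1)**2 was incorrectly written as -(-z**2 + 2*z*(z + 1))/(z + 1)**2
The later steps are derived from this incorrect expression, so the error originates in Step 2.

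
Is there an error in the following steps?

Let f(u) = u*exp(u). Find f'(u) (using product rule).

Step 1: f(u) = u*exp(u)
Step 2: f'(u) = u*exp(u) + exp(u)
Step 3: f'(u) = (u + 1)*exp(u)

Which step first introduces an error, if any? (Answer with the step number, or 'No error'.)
No error

All steps in this derivation are correct.
The final answer f'(u) = (u + 1)*exp(u) is valid.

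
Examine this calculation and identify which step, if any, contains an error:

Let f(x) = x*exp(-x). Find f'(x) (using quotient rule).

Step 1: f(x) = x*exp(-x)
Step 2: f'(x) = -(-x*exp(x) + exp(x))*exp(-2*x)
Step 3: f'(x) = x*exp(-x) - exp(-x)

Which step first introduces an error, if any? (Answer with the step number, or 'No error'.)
Step 2

Step 2 is incorrect due to a sign flip.
The step shows: -(-x*exp(x) + exp(x))*exp(-2*x)
The correct value should be: (-x*exp(x) + exp(x))*exp(-2*x)

Explanation: The sign of the whole expression was flipped: the term (-x*exp(x) + exp(x))*exp(-2*x) was incorrectly written as -(-x*exp(x) + exp(x))*exp(-2*x)
The later steps are derived from this incorrect expression, so the error originates in Step 2.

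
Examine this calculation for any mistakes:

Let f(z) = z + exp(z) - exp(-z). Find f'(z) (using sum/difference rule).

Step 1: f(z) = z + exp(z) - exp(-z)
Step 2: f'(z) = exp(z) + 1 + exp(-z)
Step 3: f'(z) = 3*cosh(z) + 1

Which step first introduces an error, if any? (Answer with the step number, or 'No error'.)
Step 3

Step 3 is incorrect due to a wrong coefficient.
The step shows: 3*cosh(z) + 1
The correct value should be: 2*cosh(z) + 1

Explanation: The coefficient 2 was incorrectly written as 3: the term 2*cosh(z) was incorrectly written as 3*cosh(z)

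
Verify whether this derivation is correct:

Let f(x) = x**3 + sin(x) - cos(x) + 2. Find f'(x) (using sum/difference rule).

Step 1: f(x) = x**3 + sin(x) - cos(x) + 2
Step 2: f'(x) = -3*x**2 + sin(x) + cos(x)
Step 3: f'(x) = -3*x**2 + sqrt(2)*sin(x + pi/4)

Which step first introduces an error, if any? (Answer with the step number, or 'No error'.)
Step 2

Step 2 is incorrect due to a sign flip.
The step shows: -3*x**2 + sin(x) + cos(x)
The correct value should be: 3*x**2 + sin(x) + cos(x)

Explanation: The sign of one term was flipped: the term 3*x**2 was incorrectly written as -3*x**2
The later steps are derived from this incorrect expression, so the error originates in Step 2.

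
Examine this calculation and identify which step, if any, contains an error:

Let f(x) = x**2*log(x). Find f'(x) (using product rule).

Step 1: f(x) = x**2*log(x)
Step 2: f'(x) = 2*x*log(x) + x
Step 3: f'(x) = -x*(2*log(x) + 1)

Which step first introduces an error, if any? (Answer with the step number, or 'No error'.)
Step 3

Step 3 is incorrect due to a sign flip.
The step shows: -x*(2*log(x) + 1)
The correct value should be: x*(2*log(x) + 1)

Explanation: The sign of the whole expression was flipped: the term x*(2*log(x) + 1) was incorrectly written as -x*(2*log(x) + 1)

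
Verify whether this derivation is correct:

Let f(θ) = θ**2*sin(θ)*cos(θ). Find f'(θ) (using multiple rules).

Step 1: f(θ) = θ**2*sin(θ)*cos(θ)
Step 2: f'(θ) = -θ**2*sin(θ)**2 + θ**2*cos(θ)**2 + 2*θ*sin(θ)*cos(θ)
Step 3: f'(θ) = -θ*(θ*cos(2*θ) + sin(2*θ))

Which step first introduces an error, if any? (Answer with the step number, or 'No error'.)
Step 3

Step 3 is incorrect due to a sign flip.
The step shows: -θ*(θ*cos(2*θ) + sin(2*θ))
The correct value should be: θ*(θ*cos(2*θ) + sin(2*θ))

Explanation: The sign of the whole expression was flipped: the term θ*(θ*cos(2*θ) + sin(2*θ)) was incorrectly written as -θ*(θ*cos(2*θ) + sin(2*θ))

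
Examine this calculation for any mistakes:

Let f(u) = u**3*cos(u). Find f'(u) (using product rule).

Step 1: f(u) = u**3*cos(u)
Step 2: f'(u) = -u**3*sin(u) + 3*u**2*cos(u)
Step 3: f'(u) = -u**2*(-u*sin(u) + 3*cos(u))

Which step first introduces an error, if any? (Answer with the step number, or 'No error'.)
Step 3

Step 3 is incorrect due to a sign flip.
The step shows: -u**2*(-u*sin(u) + 3*cos(u))
The correct value should be: u**2*(-u*sin(u) + 3*cos(u))

Explanation: The sign of the whole expression was flipped: the term u**2*(-u*sin(u) + 3*cos(u)) was incorrectly written as -u**2*(-u*sin(u) + 3*cos(u))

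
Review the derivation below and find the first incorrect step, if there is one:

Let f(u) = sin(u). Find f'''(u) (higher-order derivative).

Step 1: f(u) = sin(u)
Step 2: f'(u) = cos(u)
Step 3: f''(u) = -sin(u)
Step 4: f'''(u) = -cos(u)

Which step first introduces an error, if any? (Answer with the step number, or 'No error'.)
No error

All steps in this derivation are correct.
The final answer f'''(u) = -cos(u) is valid.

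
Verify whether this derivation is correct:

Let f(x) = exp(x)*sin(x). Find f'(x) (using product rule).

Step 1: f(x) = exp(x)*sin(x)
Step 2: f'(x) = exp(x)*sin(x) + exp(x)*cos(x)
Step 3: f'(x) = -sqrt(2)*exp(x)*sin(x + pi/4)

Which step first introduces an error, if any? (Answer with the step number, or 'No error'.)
Step 3

Step 3 is incorrect due to a sign flip.
The step shows: -sqrt(2)*exp(x)*sin(x + pi/4)
The correct value should be: sqrt(2)*exp(x)*sin(x + pi/4)

Explanation: The sign of the whole expression was flipped: the term sqrt(2)*exp(x)*sin(x + pi/4) was incorrectly written as -sqrt(2)*exp(x)*sin(x + pi/4)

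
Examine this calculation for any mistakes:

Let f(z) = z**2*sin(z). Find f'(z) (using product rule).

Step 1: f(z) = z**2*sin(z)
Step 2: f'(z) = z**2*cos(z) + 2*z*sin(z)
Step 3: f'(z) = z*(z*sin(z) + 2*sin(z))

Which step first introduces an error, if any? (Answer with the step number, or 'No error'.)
Step 3

Step 3 is incorrect due to a wrong trig function.
The step shows: z*(z*sin(z) + 2*sin(z))
The correct value should be: z*(z*cos(z) + 2*sin(z))

Explanation: cos(z) was incorrectly written as sin(z): the term z*(z*cos(z) + 2*sin(z)) was incorrectly written as z*(z*sin(z) + 2*sin(z))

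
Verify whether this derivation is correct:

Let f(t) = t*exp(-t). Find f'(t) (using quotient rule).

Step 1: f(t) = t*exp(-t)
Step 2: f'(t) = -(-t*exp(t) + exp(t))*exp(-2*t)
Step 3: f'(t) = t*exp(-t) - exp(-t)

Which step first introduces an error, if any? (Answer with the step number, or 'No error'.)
Step 2

Step 2 is incorrect due to a sign flip.
The step shows: -(-t*exp(t) + exp(t))*exp(-2*t)
The correct value should be: (-t*exp(t) + exp(t))*exp(-2*t)

Explanation: The sign of the whole expression was flipped: the term (-t*exp(t) + exp(t))*exp(-2*t) was incorrectly written as -(-t*exp(t) + exp(t))*exp(-2*t)
The later steps are derived from this incorrect expression, so the error originates in Step 2.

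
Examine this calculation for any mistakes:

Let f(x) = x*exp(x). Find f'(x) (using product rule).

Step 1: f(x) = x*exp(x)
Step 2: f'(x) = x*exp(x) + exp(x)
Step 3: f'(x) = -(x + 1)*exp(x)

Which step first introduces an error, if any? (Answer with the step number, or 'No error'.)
Step 3

Step 3 is incorrect due to a sign flip.
The step shows: -(x + 1)*exp(x)
The correct value should be: (x + 1)*exp(x)

Explanation: The sign of the whole expression was flipped: the term (x + 1)*exp(x) was incorrectly written as -(x + 1)*exp(x)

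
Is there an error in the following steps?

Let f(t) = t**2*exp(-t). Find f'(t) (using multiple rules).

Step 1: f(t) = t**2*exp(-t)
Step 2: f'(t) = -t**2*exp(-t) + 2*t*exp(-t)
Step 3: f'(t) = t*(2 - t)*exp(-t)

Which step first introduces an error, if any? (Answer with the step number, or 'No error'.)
No error

All steps in this derivation are correct.
The final answer f'(t) = t*(2 - t)*exp(-t) is valid.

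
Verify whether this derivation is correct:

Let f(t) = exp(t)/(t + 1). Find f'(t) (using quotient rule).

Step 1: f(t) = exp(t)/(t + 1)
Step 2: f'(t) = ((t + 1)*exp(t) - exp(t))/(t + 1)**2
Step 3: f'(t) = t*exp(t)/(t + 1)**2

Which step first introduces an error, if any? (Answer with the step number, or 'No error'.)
No error

All steps in this derivation are correct.
The final answer f'(t) = t*exp(t)/(t + 1)**2 is valid.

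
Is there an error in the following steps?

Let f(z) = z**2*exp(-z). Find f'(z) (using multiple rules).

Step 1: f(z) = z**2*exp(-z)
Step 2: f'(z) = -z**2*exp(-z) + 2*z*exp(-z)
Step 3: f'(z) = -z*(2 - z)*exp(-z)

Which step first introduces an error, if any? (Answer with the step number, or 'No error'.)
Step 3

Step 3 is incorrect due to a sign flip.
The step shows: -z*(2 - z)*exp(-z)
The correct value should be: z*(2 - z)*exp(-z)

Explanation: The sign of the whole expression was flipped: the term z*(2 - z)*exp(-z) was incorrectly written as -z*(2 - z)*exp(-z)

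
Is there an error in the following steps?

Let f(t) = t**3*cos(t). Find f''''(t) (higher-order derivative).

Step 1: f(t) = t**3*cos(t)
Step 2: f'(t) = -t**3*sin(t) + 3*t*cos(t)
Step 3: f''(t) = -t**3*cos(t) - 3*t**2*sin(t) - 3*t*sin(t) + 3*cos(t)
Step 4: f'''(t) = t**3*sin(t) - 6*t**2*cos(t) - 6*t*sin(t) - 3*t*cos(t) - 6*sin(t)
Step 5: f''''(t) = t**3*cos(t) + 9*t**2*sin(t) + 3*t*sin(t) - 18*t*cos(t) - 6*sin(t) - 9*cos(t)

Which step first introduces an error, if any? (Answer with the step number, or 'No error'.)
Step 2

Step 2 is incorrect due to a wrong exponent.
The step shows: -t**3*sin(t) + 3*t*cos(t)
The correct value should be: -t**3*sin(t) + 3*t**2*cos(t)

Explanation: The exponent 2 on t was incorrectly written as 1: the term 3*t**2*cos(t) was incorrectly written as 3*t*cos(t)
The later steps are derived from this incorrect expression, so the error originates in Step 2.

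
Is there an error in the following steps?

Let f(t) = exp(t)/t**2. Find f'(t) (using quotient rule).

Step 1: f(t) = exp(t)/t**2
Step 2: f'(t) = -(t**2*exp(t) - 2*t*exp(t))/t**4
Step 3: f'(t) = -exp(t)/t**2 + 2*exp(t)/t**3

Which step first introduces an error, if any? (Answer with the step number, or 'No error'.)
Step 2

Step 2 is incorrect due to a sign flip.
The step shows: -(t**2*exp(t) - 2*t*exp(t))/t**4
The correct value should be: (t**2*exp(t) - 2*t*exp(t))/t**4

Explanation: The sign of the whole expression was flipped: the term (t**2*exp(t) - 2*t*exp(t))/t**4 was incorrectly written as -(t**2*exp(t) - 2*t*exp(t))/t**4
The later steps are derived from this incorrect expression, so the error originates in Step 2.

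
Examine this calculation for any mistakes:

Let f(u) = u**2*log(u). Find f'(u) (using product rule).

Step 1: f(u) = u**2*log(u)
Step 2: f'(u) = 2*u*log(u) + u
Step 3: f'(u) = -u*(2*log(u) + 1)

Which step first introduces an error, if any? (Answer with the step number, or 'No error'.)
Step 3

Step 3 is incorrect due to a sign flip.
The step shows: -u*(2*log(u) + 1)
The correct value should be: u*(2*log(u) + 1)

Explanation: The sign of the whole expression was flipped: the term u*(2*log(u) + 1) was incorrectly written as -u*(2*log(u) + 1)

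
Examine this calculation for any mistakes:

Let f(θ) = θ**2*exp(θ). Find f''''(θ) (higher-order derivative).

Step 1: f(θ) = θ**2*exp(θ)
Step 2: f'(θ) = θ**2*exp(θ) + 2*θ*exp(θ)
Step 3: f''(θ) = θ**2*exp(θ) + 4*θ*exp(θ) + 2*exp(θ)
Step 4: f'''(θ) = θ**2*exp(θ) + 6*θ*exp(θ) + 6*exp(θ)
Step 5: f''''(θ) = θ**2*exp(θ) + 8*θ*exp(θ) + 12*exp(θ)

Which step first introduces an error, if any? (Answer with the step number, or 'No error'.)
No error

All steps in this derivation are correct.
The final answer f''''(θ) = θ**2*exp(θ) + 8*θ*exp(θ) + 12*exp(θ) is valid.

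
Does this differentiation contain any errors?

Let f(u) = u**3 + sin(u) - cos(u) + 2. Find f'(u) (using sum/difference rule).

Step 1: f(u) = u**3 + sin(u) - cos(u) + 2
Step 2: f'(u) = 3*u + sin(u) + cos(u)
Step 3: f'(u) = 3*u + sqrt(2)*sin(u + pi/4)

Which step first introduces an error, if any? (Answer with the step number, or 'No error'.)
Step 2

Step 2 is incorrect due to a wrong exponent.
The step shows: 3*u + sin(u) + cos(u)
The correct value should be: 3*u**2 + sin(u) + cos(u)

Explanation: The exponent 2 on u was incorrectly written as 1: the term 3*u**2 was incorrectly written as 3*u
The later steps are derived from this incorrect expression, so the error originates in Step 2.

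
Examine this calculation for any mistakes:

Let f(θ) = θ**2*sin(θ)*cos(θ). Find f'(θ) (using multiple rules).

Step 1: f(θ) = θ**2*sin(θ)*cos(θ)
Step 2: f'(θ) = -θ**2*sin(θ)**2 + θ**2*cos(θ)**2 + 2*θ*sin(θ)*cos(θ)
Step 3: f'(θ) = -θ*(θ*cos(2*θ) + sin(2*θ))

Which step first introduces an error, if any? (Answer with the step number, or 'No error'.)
Step 3

Step 3 is incorrect due to a sign flip.
The step shows: -θ*(θ*cos(2*θ) + sin(2*θ))
The correct value should be: θ*(θ*cos(2*θ) + sin(2*θ))

Explanation: The sign of the whole expression was flipped: the term θ*(θ*cos(2*θ) + sin(2*θ)) was incorrectly written as -θ*(θ*cos(2*θ) + sin(2*θ))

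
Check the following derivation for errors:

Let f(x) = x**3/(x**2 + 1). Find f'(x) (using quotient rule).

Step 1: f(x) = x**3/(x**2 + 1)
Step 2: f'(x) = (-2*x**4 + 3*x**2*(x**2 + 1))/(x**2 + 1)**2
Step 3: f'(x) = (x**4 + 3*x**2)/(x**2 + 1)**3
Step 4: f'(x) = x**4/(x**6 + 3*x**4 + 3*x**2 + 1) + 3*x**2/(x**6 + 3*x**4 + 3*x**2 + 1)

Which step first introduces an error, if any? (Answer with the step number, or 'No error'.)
Step 3

Step 3 is incorrect due to a wrong exponent.
The step shows: (x**4 + 3*x**2)/(x**2 + 1)**3
The correct value should be: (x**4 + 3*x**2)/(x**2 + 1)**2

Explanation: The exponent -2 on x**2 + 1 was incorrectly written as -3: the term (x**4 + 3*x**2)/(x**2 + 1)**2 was incorrectly written as (x**4 + 3*x**2)/(x**2 + 1)**3
The later steps are derived from this incorrect expression, so the error originates in Step 3.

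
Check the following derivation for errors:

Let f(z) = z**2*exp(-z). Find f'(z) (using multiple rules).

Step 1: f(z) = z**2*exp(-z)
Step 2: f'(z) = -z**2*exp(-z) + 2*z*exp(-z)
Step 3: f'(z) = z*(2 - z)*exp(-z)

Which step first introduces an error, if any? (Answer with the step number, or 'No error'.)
No error

All steps in this derivation are correct.
The final answer f'(z) = z*(2 - z)*exp(-z) is valid.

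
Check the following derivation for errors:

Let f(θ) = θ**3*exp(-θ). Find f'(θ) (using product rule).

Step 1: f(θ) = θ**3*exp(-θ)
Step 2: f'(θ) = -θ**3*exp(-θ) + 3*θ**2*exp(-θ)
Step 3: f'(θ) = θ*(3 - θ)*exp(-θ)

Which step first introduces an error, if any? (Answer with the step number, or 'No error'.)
Step 3

Step 3 is incorrect due to a wrong exponent.
The step shows: θ*(3 - θ)*exp(-θ)
The correct value should be: θ**2*(3 - θ)*exp(-θ)

Explanation: The exponent 2 on θ was incorrectly written as 1: the term θ**2*(3 - θ)*exp(-θ) was incorrectly written as θ*(3 - θ)*exp(-θ)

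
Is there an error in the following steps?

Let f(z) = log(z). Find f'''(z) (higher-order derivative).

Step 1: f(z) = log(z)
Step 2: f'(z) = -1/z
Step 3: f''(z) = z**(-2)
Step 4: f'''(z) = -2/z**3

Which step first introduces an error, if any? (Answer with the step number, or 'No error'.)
Step 2

Step 2 is incorrect due to a sign flip.
The step shows: -1/z
The correct value should be: 1/z

Explanation: The sign of the whole expression was flipped: the term 1/z was incorrectly written as -1/z
The later steps are derived from this incorrect expression, so the error originates in Step 2.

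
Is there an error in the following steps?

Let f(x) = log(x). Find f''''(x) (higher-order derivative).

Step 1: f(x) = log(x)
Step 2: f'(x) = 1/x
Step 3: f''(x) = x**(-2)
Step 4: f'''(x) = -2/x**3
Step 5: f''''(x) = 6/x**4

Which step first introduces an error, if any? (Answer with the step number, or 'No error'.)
Step 3

Step 3 is incorrect due to a sign flip.
The step shows: x**(-2)
The correct value should be: -1/x**2

Explanation: The sign of the whole expression was flipped: the term -1/x**2 was incorrectly written as x**(-2)
The later steps are derived from this incorrect expression, so the error originates in Step 3.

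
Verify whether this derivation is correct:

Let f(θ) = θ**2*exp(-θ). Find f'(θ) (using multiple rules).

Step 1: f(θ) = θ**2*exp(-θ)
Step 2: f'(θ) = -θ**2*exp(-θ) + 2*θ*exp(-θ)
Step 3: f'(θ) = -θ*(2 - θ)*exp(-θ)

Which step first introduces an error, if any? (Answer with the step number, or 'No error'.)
Step 3

Step 3 is incorrect due to a sign flip.
The step shows: -θ*(2 - θ)*exp(-θ)
The correct value should be: θ*(2 - θ)*exp(-θ)

Explanation: The sign of the whole expression was flipped: the term θ*(2 - θ)*exp(-θ) was incorrectly written as -θ*(2 - θ)*exp(-θ)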